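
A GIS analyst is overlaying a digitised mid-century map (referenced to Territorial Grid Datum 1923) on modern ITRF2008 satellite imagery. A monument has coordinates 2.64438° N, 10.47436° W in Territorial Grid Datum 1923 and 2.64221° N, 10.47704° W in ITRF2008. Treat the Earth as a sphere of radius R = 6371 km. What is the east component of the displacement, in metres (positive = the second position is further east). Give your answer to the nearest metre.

Δφ = 2.64221° − 2.64438° = -0.00217°; Δλ = -10.47704° − -10.47436° = -0.00268°.
1° along a meridian = πR/180 = 111195 m.
ΔN = Δφ × 111195 = -241.3 m; ΔE = Δλ × 111195 × cos(2.64438°) = -0.00268 × 111195 × 0.998935 = -297.7 m.

ΔE = -298 m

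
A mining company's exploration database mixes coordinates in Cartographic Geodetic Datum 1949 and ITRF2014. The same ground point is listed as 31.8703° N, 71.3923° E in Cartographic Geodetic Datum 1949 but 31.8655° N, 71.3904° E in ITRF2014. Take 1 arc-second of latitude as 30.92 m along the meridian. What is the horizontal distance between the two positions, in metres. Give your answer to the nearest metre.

Δφ = 31.8655° − 31.8703° = -0.0048°; Δλ = 71.3904° − 71.3923° = -0.0019°.
1° of latitude = 3600 × 30.92 = 111312 m.
ΔN = Δφ × 111312 = -534.3 m; ΔE = Δλ × 111312 × cos(31.8703°) = -0.0019 × 111312 × 0.849245 = -179.6 m.
Distance = √(ΔE² + ΔN²) = √((-179.6)² + (-534.3)²) = 563.7 m.

564 m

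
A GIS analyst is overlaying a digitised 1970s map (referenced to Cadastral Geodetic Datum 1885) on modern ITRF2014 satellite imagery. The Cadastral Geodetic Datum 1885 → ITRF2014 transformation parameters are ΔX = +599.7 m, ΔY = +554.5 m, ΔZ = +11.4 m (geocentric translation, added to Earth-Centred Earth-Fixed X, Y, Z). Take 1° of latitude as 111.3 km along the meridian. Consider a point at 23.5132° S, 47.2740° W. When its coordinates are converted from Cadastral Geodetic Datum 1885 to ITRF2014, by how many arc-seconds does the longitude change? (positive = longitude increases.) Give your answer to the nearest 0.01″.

Δλ = 28.81″

sin φ = -0.398960, cos φ = 0.916968, sin λ = -0.734607, cos λ = 0.678493.
East component: ΔE = −sin λ·ΔX + cos λ·ΔY = −(-0.734607)(599.7) + (0.678493)(554.5) = 816.77 m.
1° of latitude spans 111300 m; at latitude φ, 1° of longitude spans that × cos φ = 102058.6 m, so Δλ = 816.77 / 102058.6 × 3600 = 28.811″.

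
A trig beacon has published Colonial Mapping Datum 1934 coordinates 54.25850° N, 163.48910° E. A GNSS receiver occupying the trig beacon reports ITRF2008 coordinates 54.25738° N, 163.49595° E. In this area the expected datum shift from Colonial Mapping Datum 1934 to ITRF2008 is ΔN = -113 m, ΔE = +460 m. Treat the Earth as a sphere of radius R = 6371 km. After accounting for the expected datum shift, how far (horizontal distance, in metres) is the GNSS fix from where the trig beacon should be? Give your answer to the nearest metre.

19 m

Observed coordinate differences: Δφ = -0.00112°, Δλ = +0.00685°.
Converting to metres (1° lat = 111195 m, cos φ = 0.584129): observed ΔN = -124.5 m, observed ΔE = 444.9 m.
Subtracting the expected shift leaves a residual of -124.5 − (-113) = -11.5 m north and 444.9 − (460) = -15.1 m east.
Residual distance = √((-11.5)² + (-15.1)²) = 19.0 m.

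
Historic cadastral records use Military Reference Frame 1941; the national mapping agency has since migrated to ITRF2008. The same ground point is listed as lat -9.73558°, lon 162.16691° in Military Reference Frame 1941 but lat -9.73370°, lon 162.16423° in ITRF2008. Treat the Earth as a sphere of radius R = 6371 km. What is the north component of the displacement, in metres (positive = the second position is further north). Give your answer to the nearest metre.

ΔN = 209 m

Δφ = -9.73370° − -9.73558° = +0.00188°; Δλ = 162.16423° − 162.16691° = -0.00268°.
1° along a meridian = πR/180 = 111195 m.
ΔN = Δφ × 111195 = 209.0 m; ΔE = Δλ × 111195 × cos(-9.73558°) = -0.00268 × 111195 × 0.985599 = -293.7 m.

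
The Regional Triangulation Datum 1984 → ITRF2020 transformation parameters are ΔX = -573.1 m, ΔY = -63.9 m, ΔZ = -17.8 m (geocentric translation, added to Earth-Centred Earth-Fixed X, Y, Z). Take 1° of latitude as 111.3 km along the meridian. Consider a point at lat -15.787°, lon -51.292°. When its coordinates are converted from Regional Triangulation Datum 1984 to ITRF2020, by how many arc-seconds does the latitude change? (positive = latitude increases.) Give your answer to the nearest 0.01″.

Δφ = -3.27″

sin φ = -0.272062, cos φ = 0.962280, sin λ = -0.780343, cos λ = 0.625352.
North component: ΔN = −sin φ cos λ·ΔX − sin φ sin λ·ΔY + cos φ·ΔZ = −(-0.272062)(0.625352)(-573.1) − (-0.272062)(-0.780343)(-63.9) + (0.962280)(-17.8) = -101.07 m.
1° of latitude spans 111300 m, so Δφ = -101.07 / 111300 × 3600 = -3.269″.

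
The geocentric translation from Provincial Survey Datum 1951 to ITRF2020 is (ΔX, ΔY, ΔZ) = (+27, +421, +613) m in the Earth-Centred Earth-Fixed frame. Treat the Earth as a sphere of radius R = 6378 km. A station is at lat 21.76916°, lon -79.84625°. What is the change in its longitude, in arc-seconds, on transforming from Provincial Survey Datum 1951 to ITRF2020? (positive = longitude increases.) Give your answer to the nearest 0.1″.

Δλ = 3.5″

sin φ = 0.370868, cos φ = 0.928686, sin λ = -0.984338, cos λ = 0.176290.
East component: ΔE = −sin λ·ΔX + cos λ·ΔY = −(-0.984338)(27) + (0.176290)(421) = 100.80 m.
1° of latitude spans πR/180 = 111317 m; at latitude φ, 1° of longitude spans that × cos φ = 103378.6 m, so Δλ = 100.80 / 103378.6 × 3600 = 3.510″.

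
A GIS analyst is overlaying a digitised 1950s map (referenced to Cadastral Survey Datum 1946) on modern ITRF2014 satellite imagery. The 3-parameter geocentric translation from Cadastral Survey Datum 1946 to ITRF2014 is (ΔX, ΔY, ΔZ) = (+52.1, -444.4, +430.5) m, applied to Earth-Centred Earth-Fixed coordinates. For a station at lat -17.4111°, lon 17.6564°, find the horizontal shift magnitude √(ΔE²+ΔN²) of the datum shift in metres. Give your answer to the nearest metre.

At φ = -17.4111°, λ = 17.6564°: sin φ = -0.299226, cos φ = 0.954182, sin λ = 0.303308, cos λ = 0.952893.
ΔE = −sin λ·ΔX + cos λ·ΔY = −(0.303308)·(52.1) + (0.952893)·(-444.4) = -439.27 m.
ΔN = −sin φ cos λ·ΔX − sin φ sin λ·ΔY + cos φ·ΔZ = −(-0.299226)(0.952893)(52.1) − (-0.299226)(0.303308)(-444.4) + (0.954182)(430.5) = 385.30 m.
Horizontal magnitude = √(ΔE² + ΔN²) = √((-439.27)² + 385.30²) = 584.30 m.

584 m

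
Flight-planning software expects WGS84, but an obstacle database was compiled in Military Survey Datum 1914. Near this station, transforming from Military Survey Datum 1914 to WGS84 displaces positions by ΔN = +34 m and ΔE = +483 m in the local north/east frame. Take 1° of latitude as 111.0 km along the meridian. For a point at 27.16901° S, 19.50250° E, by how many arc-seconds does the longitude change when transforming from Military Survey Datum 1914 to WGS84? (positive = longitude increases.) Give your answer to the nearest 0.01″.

Δλ = 17.61″

At latitude -27.16901°, cos φ = 0.889663.
1° of longitude at this latitude = 111.0 × cos φ = 98.75 km, so Δλ = 483.0 / 98752.6 = 0.0048910° = 17.608″.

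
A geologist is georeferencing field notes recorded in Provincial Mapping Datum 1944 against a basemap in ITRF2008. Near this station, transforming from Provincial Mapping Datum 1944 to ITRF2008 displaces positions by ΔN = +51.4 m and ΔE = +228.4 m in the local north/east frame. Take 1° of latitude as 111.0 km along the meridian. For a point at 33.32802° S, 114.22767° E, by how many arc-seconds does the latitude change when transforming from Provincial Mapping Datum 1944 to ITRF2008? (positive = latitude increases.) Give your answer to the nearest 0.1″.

Δφ = 1.7″

1° of latitude = 111.0 km, so Δφ = 51.4 / 111000 = 0.0004631° = 1.667″.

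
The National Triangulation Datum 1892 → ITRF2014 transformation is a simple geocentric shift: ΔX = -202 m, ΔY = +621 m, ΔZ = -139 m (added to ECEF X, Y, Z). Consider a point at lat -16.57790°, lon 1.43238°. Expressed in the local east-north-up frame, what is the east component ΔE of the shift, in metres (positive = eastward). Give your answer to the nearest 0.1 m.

ΔE = 625.9 m

The local east axis at (φ, λ) is (−sin λ, cos λ, 0), so ΔE = −sin(1.43238°)·(-202) + cos(1.43238°)·621 = 625.86 m.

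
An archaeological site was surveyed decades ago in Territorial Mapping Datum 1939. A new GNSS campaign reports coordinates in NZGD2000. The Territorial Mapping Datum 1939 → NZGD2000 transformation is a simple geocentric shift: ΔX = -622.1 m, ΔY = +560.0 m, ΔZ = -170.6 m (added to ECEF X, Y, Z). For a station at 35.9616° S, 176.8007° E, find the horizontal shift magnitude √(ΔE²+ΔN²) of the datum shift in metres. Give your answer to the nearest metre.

579 m

At φ = -35.9616°, λ = 176.8007°: sin φ = -0.587243, cos φ = 0.809411, sin λ = 0.055809, cos λ = -0.998441.
ΔE = −sin λ·ΔX + cos λ·ΔY = −(0.055809)·(-622.1) + (-0.998441)·(560.0) = -524.41 m.
ΔN = −sin φ cos λ·ΔX − sin φ sin λ·ΔY + cos φ·ΔZ = −(-0.587243)(-0.998441)(-622.1) − (-0.587243)(0.055809)(560.0) + (0.809411)(-170.6) = 245.02 m.
Horizontal magnitude = √(ΔE² + ΔN²) = √((-524.41)² + 245.02²) = 578.83 m.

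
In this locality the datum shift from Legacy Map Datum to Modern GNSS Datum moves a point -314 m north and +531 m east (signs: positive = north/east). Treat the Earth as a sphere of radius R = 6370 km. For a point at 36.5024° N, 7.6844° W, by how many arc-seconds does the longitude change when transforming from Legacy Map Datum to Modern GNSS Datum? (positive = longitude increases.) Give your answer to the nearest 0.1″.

Δλ = 21.4″

At latitude 36.5024°, cos φ = 0.803832.
One radian of longitude at latitude φ spans R cos φ, so Δλ = ΔE / (R cos φ) = 531.0 / (6370000 × 0.803832) = 1.0370e-04 rad = 21.390″.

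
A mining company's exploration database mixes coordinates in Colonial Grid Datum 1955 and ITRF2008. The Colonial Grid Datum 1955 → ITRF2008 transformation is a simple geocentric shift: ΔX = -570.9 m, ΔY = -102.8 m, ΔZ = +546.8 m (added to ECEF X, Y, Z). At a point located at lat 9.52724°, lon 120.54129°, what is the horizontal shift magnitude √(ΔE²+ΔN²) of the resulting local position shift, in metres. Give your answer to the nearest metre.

The local east axis at (φ, λ) is (−sin λ, cos λ, 0), so ΔE = −sin(120.54129°)·(-570.9) + cos(120.54129°)·(-102.8) = 543.93 m.
The local north axis is (−sin φ cos λ, −sin φ sin λ, cos φ), giving ΔN = -48.018 + 14.654 + 539.258 = 505.89 m.
Horizontal magnitude = √(ΔE² + ΔN²) = √(543.93² + 505.89²) = 742.83 m.

743 m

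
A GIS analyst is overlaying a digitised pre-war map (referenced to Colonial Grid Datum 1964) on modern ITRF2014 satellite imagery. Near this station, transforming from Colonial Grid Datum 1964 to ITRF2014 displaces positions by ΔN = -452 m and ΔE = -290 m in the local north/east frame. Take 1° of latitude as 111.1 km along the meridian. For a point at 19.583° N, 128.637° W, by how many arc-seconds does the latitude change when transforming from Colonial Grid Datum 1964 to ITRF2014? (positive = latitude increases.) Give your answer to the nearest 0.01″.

1° of latitude = 111.1 km, so Δφ = -452.0 / 111100 = -0.0040684° = -14.646″.

Δφ = -14.65″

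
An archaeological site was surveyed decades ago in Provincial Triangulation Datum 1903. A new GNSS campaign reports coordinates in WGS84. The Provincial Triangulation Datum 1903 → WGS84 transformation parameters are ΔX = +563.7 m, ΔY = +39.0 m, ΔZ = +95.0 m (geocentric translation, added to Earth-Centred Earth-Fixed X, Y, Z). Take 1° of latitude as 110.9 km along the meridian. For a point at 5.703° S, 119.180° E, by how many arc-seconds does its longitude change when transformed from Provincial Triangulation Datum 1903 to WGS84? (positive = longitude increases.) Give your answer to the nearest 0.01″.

Δλ = -16.68″

sin φ = -0.099372, cos φ = 0.995050, sin λ = 0.873092, cos λ = -0.487555.
East component: ΔE = −sin λ·ΔX + cos λ·ΔY = −(0.873092)(563.7) + (-0.487555)(39.0) = -511.18 m.
1° of latitude spans 110900 m; at latitude φ, 1° of longitude spans that × cos φ = 110351.1 m, so Δλ = -511.18 / 110351.1 × 3600 = -16.676″.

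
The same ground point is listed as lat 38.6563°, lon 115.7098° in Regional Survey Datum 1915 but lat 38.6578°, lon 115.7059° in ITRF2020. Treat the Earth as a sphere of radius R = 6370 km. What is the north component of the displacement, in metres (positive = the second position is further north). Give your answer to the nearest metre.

Δφ = 38.6578° − 38.6563° = +0.0015°; Δλ = 115.7059° − 115.7098° = -0.0039°.
1° along a meridian = πR/180 = 111177 m.
ΔN = Δφ × 111177 = 166.8 m; ΔE = Δλ × 111177 × cos(38.6563°) = -0.0039 × 111177 × 0.780907 = -338.6 m.

ΔN = 167 m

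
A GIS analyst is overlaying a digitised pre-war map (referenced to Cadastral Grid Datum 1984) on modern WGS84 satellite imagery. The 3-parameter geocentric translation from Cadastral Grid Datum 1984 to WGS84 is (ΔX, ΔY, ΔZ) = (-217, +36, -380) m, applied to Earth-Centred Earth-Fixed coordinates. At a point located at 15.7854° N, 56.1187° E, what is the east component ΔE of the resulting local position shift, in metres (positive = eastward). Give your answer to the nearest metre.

ΔE = 200 m

The local east axis at (φ, λ) is (−sin λ, cos λ, 0), so ΔE = −sin(56.1187°)·(-217) + cos(56.1187°)·36 = 200.22 m.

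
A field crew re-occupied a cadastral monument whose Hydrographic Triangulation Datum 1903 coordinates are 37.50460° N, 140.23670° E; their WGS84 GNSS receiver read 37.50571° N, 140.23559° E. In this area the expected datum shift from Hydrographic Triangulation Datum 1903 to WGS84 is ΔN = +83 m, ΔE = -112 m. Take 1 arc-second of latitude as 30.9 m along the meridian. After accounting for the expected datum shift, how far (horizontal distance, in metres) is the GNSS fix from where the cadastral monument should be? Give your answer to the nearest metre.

Observed coordinate differences: Δφ = +0.00111°, Δλ = -0.00111°.
Converting to metres (1° lat = 111240 m, cos φ = 0.793304): observed ΔN = 123.5 m, observed ΔE = -98.0 m.
Subtracting the expected shift leaves a residual of 123.5 − (83) = 40.5 m north and -98.0 − (-112) = 14.0 m east.
Residual distance = √(40.5² + 14.0²) = 42.8 m.

43 m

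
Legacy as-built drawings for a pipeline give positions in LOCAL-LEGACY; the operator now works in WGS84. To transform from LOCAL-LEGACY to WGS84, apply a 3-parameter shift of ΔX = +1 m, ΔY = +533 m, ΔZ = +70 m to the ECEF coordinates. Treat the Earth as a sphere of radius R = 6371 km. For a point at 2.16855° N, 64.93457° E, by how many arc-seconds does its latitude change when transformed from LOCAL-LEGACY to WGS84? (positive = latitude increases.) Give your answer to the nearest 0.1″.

sin φ = 0.037839, cos φ = 0.999284, sin λ = 0.905825, cos λ = 0.423653.
North component: ΔN = −sin φ cos λ·ΔX − sin φ sin λ·ΔY + cos φ·ΔZ = −(0.037839)(0.423653)(1) − (0.037839)(0.905825)(533) + (0.999284)(70) = 51.66 m.
1° of latitude spans πR/180 = 111195 m, so Δφ = 51.66 / 111195 × 3600 = 1.673″.

Δφ = 1.7″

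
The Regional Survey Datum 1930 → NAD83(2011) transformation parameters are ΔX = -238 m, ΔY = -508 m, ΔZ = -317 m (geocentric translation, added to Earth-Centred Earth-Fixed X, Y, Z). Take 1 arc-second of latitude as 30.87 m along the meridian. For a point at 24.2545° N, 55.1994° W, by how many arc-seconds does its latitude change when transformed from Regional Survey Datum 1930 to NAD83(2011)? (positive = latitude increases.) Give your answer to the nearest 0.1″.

sin φ = 0.410790, cos φ = 0.911730, sin λ = -0.821143, cos λ = 0.570722.
North component: ΔN = −sin φ cos λ·ΔX − sin φ sin λ·ΔY + cos φ·ΔZ = −(0.410790)(0.570722)(-238) − (0.410790)(-0.821143)(-508) + (0.911730)(-317) = -404.58 m.
1° of latitude spans 3600 × 30.87 = 111132 m, so Δφ = -404.58 / 111132 × 3600 = -13.106″.

Δφ = -13.1″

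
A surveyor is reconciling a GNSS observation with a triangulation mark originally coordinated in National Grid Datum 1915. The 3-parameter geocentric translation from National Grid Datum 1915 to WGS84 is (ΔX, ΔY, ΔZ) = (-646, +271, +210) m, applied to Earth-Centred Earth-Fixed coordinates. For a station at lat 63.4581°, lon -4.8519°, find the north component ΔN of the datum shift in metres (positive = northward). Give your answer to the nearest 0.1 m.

At φ = 63.4581°, λ = -4.8519°: sin φ = 0.894608, cos φ = 0.446852, sin λ = -0.084580, cos λ = 0.996417.
ΔN = −sin φ cos λ·ΔX − sin φ sin λ·ΔY + cos φ·ΔZ = −(0.894608)(0.996417)(-646) − (0.894608)(-0.084580)(271) + (0.446852)(210) = 690.19 m.

ΔN = 690.2 m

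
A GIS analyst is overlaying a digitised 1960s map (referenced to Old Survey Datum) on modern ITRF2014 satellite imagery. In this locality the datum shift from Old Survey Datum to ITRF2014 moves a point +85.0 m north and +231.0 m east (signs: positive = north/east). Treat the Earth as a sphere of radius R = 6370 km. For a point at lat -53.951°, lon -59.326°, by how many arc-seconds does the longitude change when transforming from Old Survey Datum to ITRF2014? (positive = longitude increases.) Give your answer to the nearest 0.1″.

Δλ = 12.7″

At latitude -53.951°, cos φ = 0.588477.
One radian of longitude at latitude φ spans R cos φ, so Δλ = ΔE / (R cos φ) = 231.0 / (6370000 × 0.588477) = 6.1623e-05 rad = 12.711″.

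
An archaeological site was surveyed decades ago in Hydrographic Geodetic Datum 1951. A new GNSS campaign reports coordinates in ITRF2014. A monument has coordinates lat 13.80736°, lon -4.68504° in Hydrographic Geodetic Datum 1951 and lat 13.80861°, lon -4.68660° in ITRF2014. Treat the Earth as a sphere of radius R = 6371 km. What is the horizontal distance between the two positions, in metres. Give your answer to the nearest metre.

Δφ = 13.80861° − 13.80736° = +0.00125°; Δλ = -4.68660° − -4.68504° = -0.00156°.
1° along a meridian = πR/180 = 111195 m.
ΔN = Δφ × 111195 = 139.0 m; ΔE = Δλ × 111195 × cos(13.80736°) = -0.00156 × 111195 × 0.971104 = -168.5 m.
Distance = √(ΔE² + ΔN²) = √((-168.5)² + 139.0²) = 218.4 m.

218 m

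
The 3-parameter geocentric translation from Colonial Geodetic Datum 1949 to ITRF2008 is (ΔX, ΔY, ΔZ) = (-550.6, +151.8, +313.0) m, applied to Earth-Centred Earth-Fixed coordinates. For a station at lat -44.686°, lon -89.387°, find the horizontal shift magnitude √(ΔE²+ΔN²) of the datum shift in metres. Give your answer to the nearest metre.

The local east axis at (φ, λ) is (−sin λ, cos λ, 0), so ΔE = −sin(-89.387°)·(-550.6) + cos(-89.387°)·151.8 = -548.94 m.
The local north axis is (−sin φ cos λ, −sin φ sin λ, cos φ), giving ΔN = -4.142 − 106.743 + 222.534 = 111.65 m.
Horizontal magnitude = √(ΔE² + ΔN²) = √((-548.94)² + 111.65²) = 560.18 m.

560 m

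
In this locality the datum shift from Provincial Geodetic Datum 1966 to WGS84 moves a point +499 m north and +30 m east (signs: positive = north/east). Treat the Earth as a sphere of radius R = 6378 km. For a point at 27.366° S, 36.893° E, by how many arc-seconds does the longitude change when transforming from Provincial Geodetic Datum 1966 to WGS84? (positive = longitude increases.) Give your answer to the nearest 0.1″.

Δλ = 1.1″

At latitude -27.366°, cos φ = 0.888088.
One radian of longitude at latitude φ spans R cos φ, so Δλ = ΔE / (R cos φ) = 30.0 / (6378000 × 0.888088) = 5.2964e-06 rad = 1.092″.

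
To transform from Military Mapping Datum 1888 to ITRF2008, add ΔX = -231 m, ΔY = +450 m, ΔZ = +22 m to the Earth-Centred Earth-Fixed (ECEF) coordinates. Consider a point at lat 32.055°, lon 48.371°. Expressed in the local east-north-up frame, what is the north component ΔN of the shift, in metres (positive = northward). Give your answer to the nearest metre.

The local north axis is (−sin φ cos λ, −sin φ sin λ, cos φ), giving ΔN = 81.443 − 178.516 + 18.646 = -78.43 m.

ΔN = -78 m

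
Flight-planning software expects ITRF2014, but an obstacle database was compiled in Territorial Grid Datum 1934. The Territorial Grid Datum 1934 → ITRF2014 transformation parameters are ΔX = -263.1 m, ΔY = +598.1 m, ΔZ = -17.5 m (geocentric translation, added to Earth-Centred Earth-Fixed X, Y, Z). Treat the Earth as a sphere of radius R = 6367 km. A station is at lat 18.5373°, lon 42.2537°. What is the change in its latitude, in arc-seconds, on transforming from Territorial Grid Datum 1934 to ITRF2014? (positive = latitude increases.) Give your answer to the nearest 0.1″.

sin φ = 0.317922, cos φ = 0.948117, sin λ = 0.672415, cos λ = 0.740175.
North component: ΔN = −sin φ cos λ·ΔX − sin φ sin λ·ΔY + cos φ·ΔZ = −(0.317922)(0.740175)(-263.1) − (0.317922)(0.672415)(598.1) + (0.948117)(-17.5) = -82.54 m.
1° of latitude spans πR/180 = 111125 m, so Δφ = -82.54 / 111125 × 3600 = -2.674″.

Δφ = -2.7″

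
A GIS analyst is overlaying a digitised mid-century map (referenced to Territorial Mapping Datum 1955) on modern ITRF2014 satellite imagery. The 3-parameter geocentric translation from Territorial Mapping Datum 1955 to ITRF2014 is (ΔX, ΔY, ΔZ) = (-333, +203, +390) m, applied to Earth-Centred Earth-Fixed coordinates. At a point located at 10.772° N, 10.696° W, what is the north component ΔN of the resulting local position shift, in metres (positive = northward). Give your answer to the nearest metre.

The local north axis is (−sin φ cos λ, −sin φ sin λ, cos φ), giving ΔN = 61.157 + 7.042 + 383.128 = 451.33 m.

ΔN = 451 m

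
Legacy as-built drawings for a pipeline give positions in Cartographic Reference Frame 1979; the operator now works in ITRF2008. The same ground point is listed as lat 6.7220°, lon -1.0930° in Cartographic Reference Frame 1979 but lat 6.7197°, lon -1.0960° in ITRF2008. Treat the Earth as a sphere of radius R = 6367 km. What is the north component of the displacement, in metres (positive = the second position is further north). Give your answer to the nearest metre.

Δφ = 6.7197° − 6.7220° = -0.0023°; Δλ = -1.0960° − -1.0930° = -0.0030°.
1° along a meridian = πR/180 = 111125 m.
ΔN = Δφ × 111125 = -255.6 m; ΔE = Δλ × 111125 × cos(6.7220°) = -0.0030 × 111125 × 0.993126 = -331.1 m.

ΔN = -256 m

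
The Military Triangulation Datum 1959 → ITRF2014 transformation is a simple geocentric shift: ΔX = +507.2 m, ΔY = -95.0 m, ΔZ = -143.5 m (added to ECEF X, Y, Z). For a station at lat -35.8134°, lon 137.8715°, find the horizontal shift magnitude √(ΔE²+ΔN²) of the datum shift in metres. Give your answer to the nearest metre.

461 m

At φ = -35.8134°, λ = 137.8715°: sin φ = -0.585147, cos φ = 0.810927, sin λ = 0.670796, cos λ = -0.741642.
ΔE = −sin λ·ΔX + cos λ·ΔY = −(0.670796)·(507.2) + (-0.741642)·(-95.0) = -269.77 m.
ΔN = −sin φ cos λ·ΔX − sin φ sin λ·ΔY + cos φ·ΔZ = −(-0.585147)(-0.741642)(507.2) − (-0.585147)(0.670796)(-95.0) + (0.810927)(-143.5) = -373.77 m.
Horizontal magnitude = √(ΔE² + ΔN²) = √((-269.77)² + (-373.77)²) = 460.95 m.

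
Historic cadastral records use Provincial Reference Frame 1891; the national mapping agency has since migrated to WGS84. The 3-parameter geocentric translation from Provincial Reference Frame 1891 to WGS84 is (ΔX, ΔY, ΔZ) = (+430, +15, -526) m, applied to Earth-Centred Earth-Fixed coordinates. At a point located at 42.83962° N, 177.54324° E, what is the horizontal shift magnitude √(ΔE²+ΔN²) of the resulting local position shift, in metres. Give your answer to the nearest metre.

The local east axis at (φ, λ) is (−sin λ, cos λ, 0), so ΔE = −sin(177.54324°)·430 + cos(177.54324°)·15 = -33.42 m.
The local north axis is (−sin φ cos λ, −sin φ sin λ, cos φ), giving ΔN = 292.109 − 0.437 − 385.695 = -94.02 m.
Horizontal magnitude = √(ΔE² + ΔN²) = √((-33.42)² + (-94.02)²) = 99.79 m.

100 m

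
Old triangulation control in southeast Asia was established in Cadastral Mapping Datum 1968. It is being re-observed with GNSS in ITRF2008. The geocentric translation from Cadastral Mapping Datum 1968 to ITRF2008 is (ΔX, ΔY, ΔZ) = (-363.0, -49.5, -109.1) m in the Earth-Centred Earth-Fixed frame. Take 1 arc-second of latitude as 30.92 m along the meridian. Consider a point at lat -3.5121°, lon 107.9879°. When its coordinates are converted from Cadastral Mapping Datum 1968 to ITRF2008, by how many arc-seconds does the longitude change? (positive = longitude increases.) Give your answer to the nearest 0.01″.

sin φ = -0.061259, cos φ = 0.998122, sin λ = 0.951122, cos λ = -0.308816.
East component: ΔE = −sin λ·ΔX + cos λ·ΔY = −(0.951122)(-363.0) + (-0.308816)(-49.5) = 360.54 m.
1° of latitude spans 3600 × 30.92 = 111312 m; at latitude φ, 1° of longitude spans that × cos φ = 111102.9 m, so Δλ = 360.54 / 111102.9 × 3600 = 11.682″.

Δλ = 11.68″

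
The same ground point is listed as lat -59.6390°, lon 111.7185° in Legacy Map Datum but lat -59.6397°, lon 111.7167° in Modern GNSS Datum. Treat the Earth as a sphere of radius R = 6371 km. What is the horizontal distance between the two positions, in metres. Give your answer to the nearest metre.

Δφ = -59.6397° − -59.6390° = -0.0007°; Δλ = 111.7167° − 111.7185° = -0.0018°.
1° along a meridian = πR/180 = 111195 m.
ΔN = Δφ × 111195 = -77.8 m; ΔE = Δλ × 111195 × cos(-59.6390°) = -0.0018 × 111195 × 0.505447 = -101.2 m.
Distance = √(ΔE² + ΔN²) = √((-101.2)² + (-77.8)²) = 127.6 m.

128 m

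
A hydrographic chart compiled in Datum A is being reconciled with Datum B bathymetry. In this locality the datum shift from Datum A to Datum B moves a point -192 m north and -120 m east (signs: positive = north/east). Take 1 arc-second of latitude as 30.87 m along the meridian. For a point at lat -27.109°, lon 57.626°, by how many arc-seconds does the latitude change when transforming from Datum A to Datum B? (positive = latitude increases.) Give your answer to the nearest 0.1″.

1″ of latitude = 30.87 m, so Δφ = -192.0 / 30.87 = -6.220″.

Δφ = -6.2″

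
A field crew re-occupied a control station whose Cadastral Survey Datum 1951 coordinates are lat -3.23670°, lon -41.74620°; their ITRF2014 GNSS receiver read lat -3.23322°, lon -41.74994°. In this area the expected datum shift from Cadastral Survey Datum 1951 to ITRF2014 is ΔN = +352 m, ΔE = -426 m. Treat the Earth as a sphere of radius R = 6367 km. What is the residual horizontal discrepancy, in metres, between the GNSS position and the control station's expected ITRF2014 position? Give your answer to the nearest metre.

36 m

Observed coordinate differences: Δφ = +0.00348°, Δλ = -0.00374°.
Converting to metres (1° lat = 111125 m, cos φ = 0.998405): observed ΔN = 386.7 m, observed ΔE = -414.9 m.
Subtracting the expected shift leaves a residual of 386.7 − (352) = 34.7 m north and -414.9 − (-426) = 11.1 m east.
Residual distance = √(34.7² + 11.1²) = 36.4 m.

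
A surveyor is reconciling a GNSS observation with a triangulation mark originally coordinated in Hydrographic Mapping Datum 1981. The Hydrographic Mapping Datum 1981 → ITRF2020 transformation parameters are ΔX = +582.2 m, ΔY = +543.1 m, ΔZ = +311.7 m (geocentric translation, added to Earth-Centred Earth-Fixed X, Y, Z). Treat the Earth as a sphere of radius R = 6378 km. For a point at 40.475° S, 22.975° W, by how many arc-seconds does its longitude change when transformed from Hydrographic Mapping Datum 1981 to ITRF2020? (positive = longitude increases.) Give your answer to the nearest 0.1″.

sin φ = -0.649116, cos φ = 0.760689, sin λ = -0.390329, cos λ = 0.920675.
East component: ΔE = −sin λ·ΔX + cos λ·ΔY = −(-0.390329)(582.2) + (0.920675)(543.1) = 727.27 m.
1° of latitude spans πR/180 = 111317 m; at latitude φ, 1° of longitude spans that × cos φ = 84677.7 m, so Δλ = 727.27 / 84677.7 × 3600 = 30.919″.

Δλ = 30.9″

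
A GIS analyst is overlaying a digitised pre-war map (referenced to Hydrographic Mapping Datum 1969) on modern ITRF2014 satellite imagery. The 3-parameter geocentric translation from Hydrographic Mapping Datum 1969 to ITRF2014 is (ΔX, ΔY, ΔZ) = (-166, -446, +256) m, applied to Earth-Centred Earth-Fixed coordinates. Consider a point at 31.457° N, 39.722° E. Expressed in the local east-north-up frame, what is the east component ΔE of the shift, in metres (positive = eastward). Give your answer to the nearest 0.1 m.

At φ = 31.457°, λ = 39.722°: sin φ = 0.521859, cos φ = 0.853032, sin λ = 0.639063, cos λ = 0.769154.
ΔE = −sin λ·ΔX + cos λ·ΔY = −(0.639063)·(-166) + (0.769154)·(-446) = -236.96 m.

ΔE = -237.0 m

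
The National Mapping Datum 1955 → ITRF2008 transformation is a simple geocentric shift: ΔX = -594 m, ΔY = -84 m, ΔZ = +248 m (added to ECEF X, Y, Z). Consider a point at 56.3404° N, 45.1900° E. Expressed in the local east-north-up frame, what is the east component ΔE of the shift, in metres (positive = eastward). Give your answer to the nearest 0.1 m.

ΔE = 362.2 m

At φ = 56.3404°, λ = 45.1900°: sin φ = 0.832345, cos φ = 0.554258, sin λ = 0.709448, cos λ = 0.704758.
ΔE = −sin λ·ΔX + cos λ·ΔY = −(0.709448)·(-594) + (0.704758)·(-84) = 362.21 m.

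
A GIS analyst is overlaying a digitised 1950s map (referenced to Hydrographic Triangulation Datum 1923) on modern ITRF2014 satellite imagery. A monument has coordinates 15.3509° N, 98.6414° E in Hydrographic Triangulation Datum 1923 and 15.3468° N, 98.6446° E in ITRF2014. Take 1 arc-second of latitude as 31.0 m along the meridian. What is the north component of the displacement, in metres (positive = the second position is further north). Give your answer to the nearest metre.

Δφ = 15.3468° − 15.3509° = -0.0041°; Δλ = 98.6446° − 98.6414° = +0.0032°.
1° of latitude = 3600 × 31.00 = 111600 m.
ΔN = Δφ × 111600 = -457.6 m; ΔE = Δλ × 111600 × cos(15.3509°) = +0.0032 × 111600 × 0.964323 = 344.4 m.

ΔN = -458 m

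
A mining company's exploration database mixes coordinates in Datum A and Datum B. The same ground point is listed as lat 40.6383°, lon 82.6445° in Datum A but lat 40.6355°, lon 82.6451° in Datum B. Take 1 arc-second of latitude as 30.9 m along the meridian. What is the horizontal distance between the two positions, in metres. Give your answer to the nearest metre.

316 m

Δφ = 40.6355° − 40.6383° = -0.0028°; Δλ = 82.6451° − 82.6445° = +0.0006°.
1° of latitude = 3600 × 30.90 = 111240 m.
ΔN = Δφ × 111240 = -311.5 m; ΔE = Δλ × 111240 × cos(40.6383°) = +0.0006 × 111240 × 0.758836 = 50.6 m.
Distance = √(ΔE² + ΔN²) = √(50.6² + (-311.5)²) = 315.6 m.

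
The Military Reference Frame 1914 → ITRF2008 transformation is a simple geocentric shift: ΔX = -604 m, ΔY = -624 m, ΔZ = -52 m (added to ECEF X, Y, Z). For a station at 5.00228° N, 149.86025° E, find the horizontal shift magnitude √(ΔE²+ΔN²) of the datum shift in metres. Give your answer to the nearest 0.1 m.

The local east axis at (φ, λ) is (−sin λ, cos λ, 0), so ΔE = −sin(149.86025°)·(-604) + cos(149.86025°)·(-624) = 842.91 m.
The local north axis is (−sin φ cos λ, −sin φ sin λ, cos φ), giving ΔN = -45.546 + 27.320 − 51.802 = -70.03 m.
Horizontal magnitude = √(ΔE² + ΔN²) = √(842.91² + (-70.03)²) = 845.82 m.

845.8 m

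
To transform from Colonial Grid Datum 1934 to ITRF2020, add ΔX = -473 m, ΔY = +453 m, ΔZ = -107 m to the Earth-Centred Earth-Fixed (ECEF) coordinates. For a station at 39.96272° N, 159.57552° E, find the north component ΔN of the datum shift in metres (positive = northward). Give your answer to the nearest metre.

At φ = 39.96272°, λ = 159.57552°: sin φ = 0.642289, cos φ = 0.766463, sin λ = 0.348972, cos λ = -0.937133.
ΔN = −sin φ cos λ·ΔX − sin φ sin λ·ΔY + cos φ·ΔZ = −(0.642289)(-0.937133)(-473) − (0.642289)(0.348972)(453) + (0.766463)(-107) = -468.25 m.

ΔN = -468 m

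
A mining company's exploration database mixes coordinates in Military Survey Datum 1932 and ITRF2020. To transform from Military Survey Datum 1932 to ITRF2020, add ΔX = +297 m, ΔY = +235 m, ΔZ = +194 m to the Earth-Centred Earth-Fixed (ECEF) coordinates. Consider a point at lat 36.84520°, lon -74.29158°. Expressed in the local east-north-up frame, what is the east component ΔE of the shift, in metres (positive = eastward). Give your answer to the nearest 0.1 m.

ΔE = 349.5 m

The local east axis at (φ, λ) is (−sin λ, cos λ, 0), so ΔE = −sin(-74.29158°)·297 + cos(-74.29158°)·235 = 349.53 m.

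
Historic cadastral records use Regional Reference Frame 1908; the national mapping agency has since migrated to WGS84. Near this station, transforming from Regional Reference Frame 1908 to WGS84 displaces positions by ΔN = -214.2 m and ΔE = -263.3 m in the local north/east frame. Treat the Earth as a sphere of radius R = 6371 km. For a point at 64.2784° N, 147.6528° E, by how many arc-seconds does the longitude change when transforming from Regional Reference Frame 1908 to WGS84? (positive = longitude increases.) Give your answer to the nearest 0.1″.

Δλ = -19.6″

At latitude 64.2784°, cos φ = 0.433999.
One radian of longitude at latitude φ spans R cos φ, so Δλ = ΔE / (R cos φ) = -263.3 / (6371000 × 0.433999) = -9.5226e-05 rad = -19.642″.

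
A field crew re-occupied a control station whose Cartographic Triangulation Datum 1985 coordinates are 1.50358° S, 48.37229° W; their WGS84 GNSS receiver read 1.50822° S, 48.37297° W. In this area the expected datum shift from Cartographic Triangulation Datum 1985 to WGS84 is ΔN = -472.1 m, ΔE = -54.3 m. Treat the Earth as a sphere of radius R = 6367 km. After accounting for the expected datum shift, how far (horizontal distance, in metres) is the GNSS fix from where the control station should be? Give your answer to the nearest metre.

48 m

Observed coordinate differences: Δφ = -0.00464°, Δλ = -0.00068°.
Converting to metres (1° lat = 111125 m, cos φ = 0.999656): observed ΔN = -515.6 m, observed ΔE = -75.5 m.
Subtracting the expected shift leaves a residual of -515.6 − (-472.1) = -43.5 m north and -75.5 − (-54.3) = -21.2 m east.
Residual distance = √((-43.5)² + (-21.2)²) = 48.4 m.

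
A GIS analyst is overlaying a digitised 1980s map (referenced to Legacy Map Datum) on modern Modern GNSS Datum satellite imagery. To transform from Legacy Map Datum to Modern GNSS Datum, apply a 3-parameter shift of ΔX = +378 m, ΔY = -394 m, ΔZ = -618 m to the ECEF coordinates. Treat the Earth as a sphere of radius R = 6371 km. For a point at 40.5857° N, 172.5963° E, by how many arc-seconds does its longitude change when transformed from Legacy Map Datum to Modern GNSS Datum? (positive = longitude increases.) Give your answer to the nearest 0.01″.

Δλ = 14.58″

sin φ = 0.650585, cos φ = 0.759434, sin λ = 0.128860, cos λ = -0.991663.
East component: ΔE = −sin λ·ΔX + cos λ·ΔY = −(0.128860)(378) + (-0.991663)(-394) = 342.01 m.
1° of latitude spans πR/180 = 111195 m; at latitude φ, 1° of longitude spans that × cos φ = 84445.2 m, so Δλ = 342.01 / 84445.2 × 3600 = 14.580″.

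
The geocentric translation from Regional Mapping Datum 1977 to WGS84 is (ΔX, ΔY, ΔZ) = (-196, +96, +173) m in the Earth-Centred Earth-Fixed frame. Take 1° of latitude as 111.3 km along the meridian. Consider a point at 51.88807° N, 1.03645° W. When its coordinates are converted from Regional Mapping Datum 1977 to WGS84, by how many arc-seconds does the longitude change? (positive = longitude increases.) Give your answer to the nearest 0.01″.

sin φ = 0.786807, cos φ = 0.617200, sin λ = -0.018088, cos λ = 0.999836.
East component: ΔE = −sin λ·ΔX + cos λ·ΔY = −(-0.018088)(-196) + (0.999836)(96) = 92.44 m.
1° of latitude spans 111300 m; at latitude φ, 1° of longitude spans that × cos φ = 68694.3 m, so Δλ = 92.44 / 68694.3 × 3600 = 4.844″.

Δλ = 4.84″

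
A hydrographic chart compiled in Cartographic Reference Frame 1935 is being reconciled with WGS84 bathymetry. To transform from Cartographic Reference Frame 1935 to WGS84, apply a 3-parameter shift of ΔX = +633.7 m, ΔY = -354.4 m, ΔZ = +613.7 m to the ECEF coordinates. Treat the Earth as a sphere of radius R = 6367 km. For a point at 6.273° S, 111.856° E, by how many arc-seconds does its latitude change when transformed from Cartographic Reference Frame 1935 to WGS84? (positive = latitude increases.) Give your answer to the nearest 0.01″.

Δφ = 17.76″

sin φ = -0.109266, cos φ = 0.994013, sin λ = 0.928122, cos λ = -0.372275.
North component: ΔN = −sin φ cos λ·ΔX − sin φ sin λ·ΔY + cos φ·ΔZ = −(-0.109266)(-0.372275)(633.7) − (-0.109266)(0.928122)(-354.4) + (0.994013)(613.7) = 548.31 m.
1° of latitude spans πR/180 = 111125 m, so Δφ = 548.31 / 111125 × 3600 = 17.763″.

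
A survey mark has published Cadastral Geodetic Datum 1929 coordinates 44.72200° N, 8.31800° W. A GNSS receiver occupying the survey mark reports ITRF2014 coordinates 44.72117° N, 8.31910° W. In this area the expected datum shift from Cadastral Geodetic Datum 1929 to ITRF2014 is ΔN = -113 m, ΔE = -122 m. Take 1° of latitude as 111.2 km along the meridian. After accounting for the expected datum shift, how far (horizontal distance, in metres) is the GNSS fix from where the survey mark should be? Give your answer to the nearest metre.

41 m

Observed coordinate differences: Δφ = -0.00083°, Δλ = -0.00110°.
Converting to metres (1° lat = 111200 m, cos φ = 0.710529): observed ΔN = -92.3 m, observed ΔE = -86.9 m.
Subtracting the expected shift leaves a residual of -92.3 − (-113) = 20.7 m north and -86.9 − (-122) = 35.1 m east.
Residual distance = √(20.7² + 35.1²) = 40.7 m.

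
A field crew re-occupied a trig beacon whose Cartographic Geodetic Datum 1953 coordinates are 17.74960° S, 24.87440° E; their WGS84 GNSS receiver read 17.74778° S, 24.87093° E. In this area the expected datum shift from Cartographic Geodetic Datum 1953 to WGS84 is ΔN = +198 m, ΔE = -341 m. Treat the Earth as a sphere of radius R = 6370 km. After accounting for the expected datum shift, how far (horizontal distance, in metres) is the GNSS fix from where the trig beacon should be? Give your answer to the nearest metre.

27 m

Observed coordinate differences: Δφ = +0.00182°, Δλ = -0.00347°.
Converting to metres (1° lat = 111177 m, cos φ = 0.952398): observed ΔN = 202.3 m, observed ΔE = -367.4 m.
Subtracting the expected shift leaves a residual of 202.3 − (198) = 4.3 m north and -367.4 − (-341) = -26.4 m east.
Residual distance = √(4.3² + (-26.4)²) = 26.8 m.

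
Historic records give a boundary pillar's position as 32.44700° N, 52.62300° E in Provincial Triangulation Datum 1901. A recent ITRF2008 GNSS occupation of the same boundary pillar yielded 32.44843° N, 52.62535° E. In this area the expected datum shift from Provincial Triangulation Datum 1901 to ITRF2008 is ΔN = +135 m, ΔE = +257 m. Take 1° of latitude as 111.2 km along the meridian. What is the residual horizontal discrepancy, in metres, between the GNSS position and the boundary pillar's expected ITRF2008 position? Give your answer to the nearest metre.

Observed coordinate differences: Δφ = +0.00143°, Δλ = +0.00235°.
Converting to metres (1° lat = 111200 m, cos φ = 0.843888): observed ΔN = 159.0 m, observed ΔE = 220.5 m.
Subtracting the expected shift leaves a residual of 159.0 − (135) = 24.0 m north and 220.5 − (257) = -36.5 m east.
Residual distance = √(24.0² + (-36.5)²) = 43.7 m.

44 m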